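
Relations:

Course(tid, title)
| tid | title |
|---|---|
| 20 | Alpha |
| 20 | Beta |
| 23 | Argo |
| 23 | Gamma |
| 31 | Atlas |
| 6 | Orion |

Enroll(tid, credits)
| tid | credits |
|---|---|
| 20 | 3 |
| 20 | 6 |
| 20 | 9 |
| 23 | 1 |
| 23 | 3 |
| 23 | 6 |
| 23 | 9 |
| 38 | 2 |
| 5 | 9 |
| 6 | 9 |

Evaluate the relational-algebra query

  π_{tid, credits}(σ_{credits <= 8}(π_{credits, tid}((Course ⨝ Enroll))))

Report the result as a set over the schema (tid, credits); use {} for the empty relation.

Natural join on tid: {(20, Alpha, 3), (20, Alpha, 6), (20, Alpha, 9), (20, Beta, 3), (20, Beta, 6), (20, Beta, 9), (23, Argo, 1), (23, Argo, 3), (23, Argo, 6), (23, Argo, 9), (23, Gamma, 1), (23, Gamma, 3), (23, Gamma, 6), (23, Gamma, 9), (6, Orion, 9)}
Keep only column(s) credits, tid (7 duplicate(s) eliminated): {(1, 23), (3, 20), (3, 23), (6, 20), (6, 23), (9, 20), (9, 23), (9, 6)}
Selection credits <= 8: {(1, 23), (3, 20), (3, 23), (6, 20), (6, 23)}
Keep only column(s) tid, credits: {(20, 3), (20, 6), (23, 1), (23, 3), (23, 6)}

{(20, 3), (20, 6), (23, 1), (23, 3), (23, 6)}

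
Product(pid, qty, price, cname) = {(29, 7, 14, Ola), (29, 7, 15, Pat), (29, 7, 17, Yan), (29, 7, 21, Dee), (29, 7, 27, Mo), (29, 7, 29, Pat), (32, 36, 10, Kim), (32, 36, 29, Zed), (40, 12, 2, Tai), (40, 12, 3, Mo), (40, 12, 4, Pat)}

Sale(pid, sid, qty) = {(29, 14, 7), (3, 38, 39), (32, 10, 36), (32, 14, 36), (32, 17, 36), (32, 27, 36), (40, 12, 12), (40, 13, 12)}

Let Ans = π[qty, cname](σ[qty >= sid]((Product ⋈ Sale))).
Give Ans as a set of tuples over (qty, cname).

{(12, Mo), (12, Pat), (12, Tai), (36, Kim), (36, Zed)}

Natural join on pid, qty: {(29, 7, 14, Ola, 14), (29, 7, 15, Pat, 14), (29, 7, 17, Yan, 14), (29, 7, 21, Dee, 14), (29, 7, 27, Mo, 14), (29, 7, 29, Pat, 14), (32, 36, 10, Kim, 10), (32, 36, 10, Kim, 14), (32, 36, 10, Kim, 17), (32, 36, 10, Kim, 27), (32, 36, 29, Zed, 10), (32, 36, 29, Zed, 14), (32, 36, 29, Zed, 17), (32, 36, 29, Zed, 27), (40, 12, 2, Tai, 12), (40, 12, 2, Tai, 13), (40, 12, 3, Mo, 12), (40, 12, 3, Mo, 13), (40, 12, 4, Pat, 12), (40, 12, 4, Pat, 13)}
Selection qty >= sid: {(32, 36, 10, Kim, 10), (32, 36, 10, Kim, 14), (32, 36, 10, Kim, 17), (32, 36, 10, Kim, 27), (32, 36, 29, Zed, 10), (32, 36, 29, Zed, 14), (32, 36, 29, Zed, 17), (32, 36, 29, Zed, 27), (40, 12, 2, Tai, 12), (40, 12, 3, Mo, 12), (40, 12, 4, Pat, 12)}
Keep only column(s) qty, cname (6 duplicate(s) eliminated): {(12, Mo), (12, Pat), (12, Tai), (36, Kim), (36, Zed)}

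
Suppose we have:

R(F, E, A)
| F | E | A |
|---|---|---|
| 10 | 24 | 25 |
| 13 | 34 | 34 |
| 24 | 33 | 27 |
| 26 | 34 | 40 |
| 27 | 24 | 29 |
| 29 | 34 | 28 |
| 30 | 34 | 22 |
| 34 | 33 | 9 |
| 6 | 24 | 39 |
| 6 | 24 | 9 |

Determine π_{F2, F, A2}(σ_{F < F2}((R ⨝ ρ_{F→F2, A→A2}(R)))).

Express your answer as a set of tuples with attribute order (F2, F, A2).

{(10, 6, 25), (26, 13, 40), (27, 10, 29), (27, 6, 29), (29, 13, 28), (29, 26, 28), (30, 13, 22), (30, 26, 22), (30, 29, 22), (34, 24, 9)}

ρ[F→F2, A→A2]: schema becomes (F2, E, A2); tuples unchanged.
R ⋈ ρ_{F→F2, A→A2}(R) (natural join on E): {(10, 24, 25, 10, 25), (10, 24, 25, 27, 29), (10, 24, 25, 6, 39), (10, 24, 25, 6, 9), (13, 34, 34, 13, 34), (13, 34, 34, 26, 40), (13, 34, 34, 29, 28), (13, 34, 34, 30, 22), (24, 33, 27, 24, 27), (24, 33, 27, 34, 9), (26, 34, 40, 13, 34), (26, 34, 40, 26, 40), (26, 34, 40, 29, 28), (26, 34, 40, 30, 22), (27, 24, 29, 10, 25), (27, 24, 29, 27, 29), (27, 24, 29, 6, 39), (27, 24, 29, 6, 9), (29, 34, 28, 13, 34), (29, 34, 28, 26, 40), (29, 34, 28, 29, 28), (29, 34, 28, 30, 22), (30, 34, 22, 13, 34), (30, 34, 22, 26, 40), (30, 34, 22, 29, 28), (30, 34, 22, 30, 22), (34, 33, 9, 24, 27), (34, 33, 9, 34, 9), (6, 24, 39, 10, 25), (6, 24, 39, 27, 29), (6, 24, 39, 6, 39), (6, 24, 39, 6, 9), (6, 24, 9, 10, 25), (6, 24, 9, 27, 29), (6, 24, 9, 6, 39), (6, 24, 9, 6, 9)}
Apply σ_{F < F2}; surviving tuples: {(10, 24, 25, 27, 29), (13, 34, 34, 26, 40), (13, 34, 34, 29, 28), (13, 34, 34, 30, 22), (24, 33, 27, 34, 9), (26, 34, 40, 29, 28), (26, 34, 40, 30, 22), (29, 34, 28, 30, 22), (6, 24, 39, 10, 25), (6, 24, 39, 27, 29), (6, 24, 9, 10, 25), (6, 24, 9, 27, 29)}
Keep only column(s) F2, F, A2 (2 duplicate(s) eliminated): {(10, 6, 25), (26, 13, 40), (27, 10, 29), (27, 6, 29), (29, 13, 28), (29, 26, 28), (30, 13, 22), (30, 26, 22), (30, 29, 22), (34, 24, 9)}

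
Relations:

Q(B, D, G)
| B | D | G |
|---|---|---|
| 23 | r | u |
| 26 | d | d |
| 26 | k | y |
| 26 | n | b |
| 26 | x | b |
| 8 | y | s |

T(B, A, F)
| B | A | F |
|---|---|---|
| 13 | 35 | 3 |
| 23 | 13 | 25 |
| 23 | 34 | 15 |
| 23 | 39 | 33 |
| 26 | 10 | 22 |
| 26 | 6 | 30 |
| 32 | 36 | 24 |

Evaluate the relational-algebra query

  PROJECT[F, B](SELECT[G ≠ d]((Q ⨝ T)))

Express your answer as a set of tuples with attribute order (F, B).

Q ⋈ T (natural join on B): {(23, r, u, 13, 25), (23, r, u, 34, 15), (23, r, u, 39, 33), (26, d, d, 10, 22), (26, d, d, 6, 30), (26, k, y, 10, 22), (26, k, y, 6, 30), (26, n, b, 10, 22), (26, n, b, 6, 30), (26, x, b, 10, 22), (26, x, b, 6, 30)}
Filtering on G ≠ d leaves {(23, r, u, 13, 25), (23, r, u, 34, 15), (23, r, u, 39, 33), (26, k, y, 10, 22), (26, k, y, 6, 30), (26, n, b, 10, 22), (26, n, b, 6, 30), (26, x, b, 10, 22), (26, x, b, 6, 30)}.
π_{F, B} gives {(15, 23), (22, 26), (25, 23), (30, 26), (33, 23)} (4 duplicate(s) eliminated).

{(15, 23), (22, 26), (25, 23), (30, 26), (33, 23)}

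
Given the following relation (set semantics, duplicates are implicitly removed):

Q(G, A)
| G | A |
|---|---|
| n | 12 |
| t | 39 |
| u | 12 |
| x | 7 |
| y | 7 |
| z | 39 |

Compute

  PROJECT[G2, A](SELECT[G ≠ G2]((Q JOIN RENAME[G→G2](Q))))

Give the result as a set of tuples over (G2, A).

ρ[G→G2]: schema becomes (G2, A); tuples unchanged.
Natural join on A: {(n, 12, n), (n, 12, u), (t, 39, t), (t, 39, z), (u, 12, n), (u, 12, u), (x, 7, x), (x, 7, y), (y, 7, x), (y, 7, y), (z, 39, t), (z, 39, z)}
σ[G ≠ G2]: keep tuples satisfying G ≠ G2 → {(n, 12, u), (t, 39, z), (u, 12, n), (x, 7, y), (y, 7, x), (z, 39, t)}
Keep only column(s) G2, A: {(n, 12), (t, 39), (u, 12), (x, 7), (y, 7), (z, 39)}

{(n, 12), (t, 39), (u, 12), (x, 7), (y, 7), (z, 39)}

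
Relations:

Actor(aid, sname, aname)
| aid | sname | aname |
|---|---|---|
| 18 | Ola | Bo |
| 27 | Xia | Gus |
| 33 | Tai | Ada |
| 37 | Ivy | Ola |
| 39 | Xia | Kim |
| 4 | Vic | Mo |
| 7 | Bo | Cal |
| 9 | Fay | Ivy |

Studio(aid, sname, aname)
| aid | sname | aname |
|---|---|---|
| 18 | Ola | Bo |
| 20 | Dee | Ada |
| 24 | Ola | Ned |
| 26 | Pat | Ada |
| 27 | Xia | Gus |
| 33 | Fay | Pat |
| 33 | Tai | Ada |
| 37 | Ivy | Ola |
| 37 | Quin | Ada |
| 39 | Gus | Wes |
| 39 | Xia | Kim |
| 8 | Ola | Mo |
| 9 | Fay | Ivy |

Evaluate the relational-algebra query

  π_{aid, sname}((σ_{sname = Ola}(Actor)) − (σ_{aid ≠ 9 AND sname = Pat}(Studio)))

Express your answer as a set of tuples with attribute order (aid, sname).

{(18, Ola)}

Filtering on sname = Ola leaves {(18, Ola, Bo)}.
Filtering on aid ≠ 9 AND sname = Pat leaves {(26, Pat, Ada)}.
Taking the difference: {(18, Ola, Bo)}
Projecting to aid, sname: {(18, Ola)}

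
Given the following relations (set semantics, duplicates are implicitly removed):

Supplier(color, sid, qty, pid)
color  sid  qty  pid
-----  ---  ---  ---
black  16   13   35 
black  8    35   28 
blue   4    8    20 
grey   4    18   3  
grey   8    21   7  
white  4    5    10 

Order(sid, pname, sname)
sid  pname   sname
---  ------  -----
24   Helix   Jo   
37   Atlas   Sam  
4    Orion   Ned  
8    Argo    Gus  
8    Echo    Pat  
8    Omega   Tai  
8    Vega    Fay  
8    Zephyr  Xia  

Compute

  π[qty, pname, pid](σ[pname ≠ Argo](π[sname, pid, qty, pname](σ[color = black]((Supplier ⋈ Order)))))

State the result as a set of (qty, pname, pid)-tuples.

Joining Supplier and Order on sid yields {(black, 8, 35, 28, Argo, Gus), (black, 8, 35, 28, Echo, Pat), (black, 8, 35, 28, Omega, Tai), (black, 8, 35, 28, Vega, Fay), (black, 8, 35, 28, Zephyr, Xia), (blue, 4, 8, 20, Orion, Ned), (grey, 4, 18, 3, Orion, Ned), (grey, 8, 21, 7, Argo, Gus), (grey, 8, 21, 7, Echo, Pat), (grey, 8, 21, 7, Omega, Tai), (grey, 8, 21, 7, Vega, Fay), (grey, 8, 21, 7, Zephyr, Xia), (white, 4, 5, 10, Orion, Ned)}.
Selection color = black: {(black, 8, 35, 28, Argo, Gus), (black, 8, 35, 28, Echo, Pat), (black, 8, 35, 28, Omega, Tai), (black, 8, 35, 28, Vega, Fay), (black, 8, 35, 28, Zephyr, Xia)}
π[sname, pid, qty, pname]: project onto (sname, pid, qty, pname) → {(Fay, 28, 35, Vega), (Gus, 28, 35, Argo), (Pat, 28, 35, Echo), (Tai, 28, 35, Omega), (Xia, 28, 35, Zephyr)}
Selection pname ≠ Argo: {(Fay, 28, 35, Vega), (Pat, 28, 35, Echo), (Tai, 28, 35, Omega), (Xia, 28, 35, Zephyr)}
π[qty, pname, pid]: project onto (qty, pname, pid) → {(35, Echo, 28), (35, Omega, 28), (35, Vega, 28), (35, Zephyr, 28)}

{(35, Echo, 28), (35, Omega, 28), (35, Vega, 28), (35, Zephyr, 28)}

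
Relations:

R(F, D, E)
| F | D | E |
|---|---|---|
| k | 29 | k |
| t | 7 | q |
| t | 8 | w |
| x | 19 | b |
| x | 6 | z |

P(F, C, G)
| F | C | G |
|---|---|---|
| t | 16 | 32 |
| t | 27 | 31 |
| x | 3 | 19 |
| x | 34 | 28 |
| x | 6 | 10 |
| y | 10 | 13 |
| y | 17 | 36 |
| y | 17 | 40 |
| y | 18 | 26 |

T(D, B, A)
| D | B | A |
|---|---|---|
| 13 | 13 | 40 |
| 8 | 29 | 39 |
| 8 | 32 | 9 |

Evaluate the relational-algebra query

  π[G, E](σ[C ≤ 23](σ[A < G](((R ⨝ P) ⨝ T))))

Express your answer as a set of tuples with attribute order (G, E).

{(32, w)}

Joining R and P on F yields {(t, 7, q, 16, 32), (t, 7, q, 27, 31), (t, 8, w, 16, 32), (t, 8, w, 27, 31), (x, 19, b, 3, 19), (x, 19, b, 34, 28), (x, 19, b, 6, 10), (x, 6, z, 3, 19), (x, 6, z, 34, 28), (x, 6, z, 6, 10)}.
Joining (R ⨝ P) and T on D yields {(t, 8, w, 16, 32, 29, 39), (t, 8, w, 16, 32, 32, 9), (t, 8, w, 27, 31, 29, 39), (t, 8, w, 27, 31, 32, 9)}.
σ[A < G]: keep tuples satisfying A < G → {(t, 8, w, 16, 32, 32, 9), (t, 8, w, 27, 31, 32, 9)}
σ[C ≤ 23]: keep tuples satisfying C ≤ 23 → {(t, 8, w, 16, 32, 32, 9)}
Keep only column(s) G, E: {(32, w)}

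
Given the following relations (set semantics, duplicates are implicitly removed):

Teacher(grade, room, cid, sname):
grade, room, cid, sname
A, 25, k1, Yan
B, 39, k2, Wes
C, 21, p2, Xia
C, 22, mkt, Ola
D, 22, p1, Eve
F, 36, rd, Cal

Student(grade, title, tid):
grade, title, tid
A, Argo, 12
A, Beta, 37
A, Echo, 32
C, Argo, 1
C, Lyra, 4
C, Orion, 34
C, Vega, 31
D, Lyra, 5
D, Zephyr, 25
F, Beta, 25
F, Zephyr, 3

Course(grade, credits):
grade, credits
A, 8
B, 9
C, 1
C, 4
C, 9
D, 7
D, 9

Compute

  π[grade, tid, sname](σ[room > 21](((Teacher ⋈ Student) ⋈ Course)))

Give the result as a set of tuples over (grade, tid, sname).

Teacher ⋈ Student (natural join on grade): {(A, 25, k1, Yan, Argo, 12), (A, 25, k1, Yan, Beta, 37), (A, 25, k1, Yan, Echo, 32), (C, 21, p2, Xia, Argo, 1), (C, 21, p2, Xia, Lyra, 4), (C, 21, p2, Xia, Orion, 34), (C, 21, p2, Xia, Vega, 31), (C, 22, mkt, Ola, Argo, 1), (C, 22, mkt, Ola, Lyra, 4), (C, 22, mkt, Ola, Orion, 34), (C, 22, mkt, Ola, Vega, 31), (D, 22, p1, Eve, Lyra, 5), (D, 22, p1, Eve, Zephyr, 25), (F, 36, rd, Cal, Beta, 25), (F, 36, rd, Cal, Zephyr, 3)}
(Teacher ⋈ Student) ⋈ Course (natural join on grade): {(A, 25, k1, Yan, Argo, 12, 8), (A, 25, k1, Yan, Beta, 37, 8), (A, 25, k1, Yan, Echo, 32, 8), (C, 21, p2, Xia, Argo, 1, 1), (C, 21, p2, Xia, Argo, 1, 4), (C, 21, p2, Xia, Argo, 1, 9), (C, 21, p2, Xia, Lyra, 4, 1), (C, 21, p2, Xia, Lyra, 4, 4), (C, 21, p2, Xia, Lyra, 4, 9), (C, 21, p2, Xia, Orion, 34, 1), (C, 21, p2, Xia, Orion, 34, 4), (C, 21, p2, Xia, Orion, 34, 9), (C, 21, p2, Xia, Vega, 31, 1), (C, 21, p2, Xia, Vega, 31, 4), (C, 21, p2, Xia, Vega, 31, 9), (C, 22, mkt, Ola, Argo, 1, 1), (C, 22, mkt, Ola, Argo, 1, 4), (C, 22, mkt, Ola, Argo, 1, 9), (C, 22, mkt, Ola, Lyra, 4, 1), (C, 22, mkt, Ola, Lyra, 4, 4), (C, 22, mkt, Ola, Lyra, 4, 9), (C, 22, mkt, Ola, Orion, 34, 1), (C, 22, mkt, Ola, Orion, 34, 4), (C, 22, mkt, Ola, Orion, 34, 9), (C, 22, mkt, Ola, Vega, 31, 1), (C, 22, mkt, Ola, Vega, 31, 4), (C, 22, mkt, Ola, Vega, 31, 9), (D, 22, p1, Eve, Lyra, 5, 7), (D, 22, p1, Eve, Lyra, 5, 9), (D, 22, p1, Eve, Zephyr, 25, 7), (D, 22, p1, Eve, Zephyr, 25, 9)}
Selection room > 21: {(A, 25, k1, Yan, Argo, 12, 8), (A, 25, k1, Yan, Beta, 37, 8), (A, 25, k1, Yan, Echo, 32, 8), (C, 22, mkt, Ola, Argo, 1, 1), (C, 22, mkt, Ola, Argo, 1, 4), (C, 22, mkt, Ola, Argo, 1, 9), (C, 22, mkt, Ola, Lyra, 4, 1), (C, 22, mkt, Ola, Lyra, 4, 4), (C, 22, mkt, Ola, Lyra, 4, 9), (C, 22, mkt, Ola, Orion, 34, 1), (C, 22, mkt, Ola, Orion, 34, 4), (C, 22, mkt, Ola, Orion, 34, 9), (C, 22, mkt, Ola, Vega, 31, 1), (C, 22, mkt, Ola, Vega, 31, 4), (C, 22, mkt, Ola, Vega, 31, 9), (D, 22, p1, Eve, Lyra, 5, 7), (D, 22, p1, Eve, Lyra, 5, 9), (D, 22, p1, Eve, Zephyr, 25, 7), (D, 22, p1, Eve, Zephyr, 25, 9)}
Keep only column(s) grade, tid, sname (10 duplicate(s) eliminated): {(A, 12, Yan), (A, 32, Yan), (A, 37, Yan), (C, 1, Ola), (C, 31, Ola), (C, 34, Ola), (C, 4, Ola), (D, 25, Eve), (D, 5, Eve)}

{(A, 12, Yan), (A, 32, Yan), (A, 37, Yan), (C, 1, Ola), (C, 31, Ola), (C, 34, Ola), (C, 4, Ola), (D, 25, Eve), (D, 5, Eve)}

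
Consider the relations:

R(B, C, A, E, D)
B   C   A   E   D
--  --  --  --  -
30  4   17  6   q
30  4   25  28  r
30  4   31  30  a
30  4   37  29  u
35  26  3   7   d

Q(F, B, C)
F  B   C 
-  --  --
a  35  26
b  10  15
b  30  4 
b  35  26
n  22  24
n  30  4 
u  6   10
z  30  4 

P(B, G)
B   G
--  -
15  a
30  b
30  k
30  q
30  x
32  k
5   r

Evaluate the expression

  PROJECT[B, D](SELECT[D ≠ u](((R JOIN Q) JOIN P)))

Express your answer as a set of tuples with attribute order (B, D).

R ⋈ Q (natural join on B, C): {(30, 4, 17, 6, q, b), (30, 4, 17, 6, q, n), (30, 4, 17, 6, q, z), (30, 4, 25, 28, r, b), (30, 4, 25, 28, r, n), (30, 4, 25, 28, r, z), (30, 4, 31, 30, a, b), (30, 4, 31, 30, a, n), (30, 4, 31, 30, a, z), (30, 4, 37, 29, u, b), (30, 4, 37, 29, u, n), (30, 4, 37, 29, u, z), (35, 26, 3, 7, d, a), (35, 26, 3, 7, d, b)}
(R JOIN Q) ⋈ P (natural join on B): {(30, 4, 17, 6, q, b, b), (30, 4, 17, 6, q, b, k), (30, 4, 17, 6, q, b, q), (30, 4, 17, 6, q, b, x), (30, 4, 17, 6, q, n, b), (30, 4, 17, 6, q, n, k), (30, 4, 17, 6, q, n, q), (30, 4, 17, 6, q, n, x), (30, 4, 17, 6, q, z, b), (30, 4, 17, 6, q, z, k), (30, 4, 17, 6, q, z, q), (30, 4, 17, 6, q, z, x), (30, 4, 25, 28, r, b, b), (30, 4, 25, 28, r, b, k), (30, 4, 25, 28, r, b, q), (30, 4, 25, 28, r, b, x), (30, 4, 25, 28, r, n, b), (30, 4, 25, 28, r, n, k), (30, 4, 25, 28, r, n, q), (30, 4, 25, 28, r, n, x), (30, 4, 25, 28, r, z, b), (30, 4, 25, 28, r, z, k), (30, 4, 25, 28, r, z, q), (30, 4, 25, 28, r, z, x), (30, 4, 31, 30, a, b, b), (30, 4, 31, 30, a, b, k), (30, 4, 31, 30, a, b, q), (30, 4, 31, 30, a, b, x), (30, 4, 31, 30, a, n, b), (30, 4, 31, 30, a, n, k), (30, 4, 31, 30, a, n, q), (30, 4, 31, 30, a, n, x), (30, 4, 31, 30, a, z, b), (30, 4, 31, 30, a, z, k), (30, 4, 31, 30, a, z, q), (30, 4, 31, 30, a, z, x), (30, 4, 37, 29, u, b, b), (30, 4, 37, 29, u, b, k), (30, 4, 37, 29, u, b, q), (30, 4, 37, 29, u, b, x), (30, 4, 37, 29, u, n, b), (30, 4, 37, 29, u, n, k), (30, 4, 37, 29, u, n, q), (30, 4, 37, 29, u, n, x), (30, 4, 37, 29, u, z, b), (30, 4, 37, 29, u, z, k), (30, 4, 37, 29, u, z, q), (30, 4, 37, 29, u, z, x)}
Apply σ_{D ≠ u}; surviving tuples: {(30, 4, 17, 6, q, b, b), (30, 4, 17, 6, q, b, k), (30, 4, 17, 6, q, b, q), (30, 4, 17, 6, q, b, x), (30, 4, 17, 6, q, n, b), (30, 4, 17, 6, q, n, k), (30, 4, 17, 6, q, n, q), (30, 4, 17, 6, q, n, x), (30, 4, 17, 6, q, z, b), (30, 4, 17, 6, q, z, k), (30, 4, 17, 6, q, z, q), (30, 4, 17, 6, q, z, x), (30, 4, 25, 28, r, b, b), (30, 4, 25, 28, r, b, k), (30, 4, 25, 28, r, b, q), (30, 4, 25, 28, r, b, x), (30, 4, 25, 28, r, n, b), (30, 4, 25, 28, r, n, k), (30, 4, 25, 28, r, n, q), (30, 4, 25, 28, r, n, x), (30, 4, 25, 28, r, z, b), (30, 4, 25, 28, r, z, k), (30, 4, 25, 28, r, z, q), (30, 4, 25, 28, r, z, x), (30, 4, 31, 30, a, b, b), (30, 4, 31, 30, a, b, k), (30, 4, 31, 30, a, b, q), (30, 4, 31, 30, a, b, x), (30, 4, 31, 30, a, n, b), (30, 4, 31, 30, a, n, k), (30, 4, 31, 30, a, n, q), (30, 4, 31, 30, a, n, x), (30, 4, 31, 30, a, z, b), (30, 4, 31, 30, a, z, k), (30, 4, 31, 30, a, z, q), (30, 4, 31, 30, a, z, x)}
Keep only column(s) B, D (33 duplicate(s) eliminated): {(30, a), (30, q), (30, r)}

{(30, a), (30, q), (30, r)}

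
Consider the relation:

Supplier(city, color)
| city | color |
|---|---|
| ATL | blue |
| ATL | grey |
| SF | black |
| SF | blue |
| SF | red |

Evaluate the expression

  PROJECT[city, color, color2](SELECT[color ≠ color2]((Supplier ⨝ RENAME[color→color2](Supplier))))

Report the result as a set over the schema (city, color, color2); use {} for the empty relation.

ρ[color→color2]: schema becomes (city, color2); tuples unchanged.
Joining Supplier and RENAME[color→color2](Supplier) on city yields {(ATL, blue, blue), (ATL, blue, grey), (ATL, grey, blue), (ATL, grey, grey), (SF, black, black), (SF, black, blue), (SF, black, red), (SF, blue, black), (SF, blue, blue), (SF, blue, red), (SF, red, black), (SF, red, blue), (SF, red, red)}.
Filtering on color ≠ color2 leaves {(ATL, blue, grey), (ATL, grey, blue), (SF, black, blue), (SF, black, red), (SF, blue, black), (SF, blue, red), (SF, red, black), (SF, red, blue)}.
Projecting to city, color, color2: {(ATL, blue, grey), (ATL, grey, blue), (SF, black, blue), (SF, black, red), (SF, blue, black), (SF, blue, red), (SF, red, black), (SF, red, blue)}

{(ATL, blue, grey), (ATL, grey, blue), (SF, black, blue), (SF, black, red), (SF, blue, black), (SF, blue, red), (SF, red, black), (SF, red, blue)}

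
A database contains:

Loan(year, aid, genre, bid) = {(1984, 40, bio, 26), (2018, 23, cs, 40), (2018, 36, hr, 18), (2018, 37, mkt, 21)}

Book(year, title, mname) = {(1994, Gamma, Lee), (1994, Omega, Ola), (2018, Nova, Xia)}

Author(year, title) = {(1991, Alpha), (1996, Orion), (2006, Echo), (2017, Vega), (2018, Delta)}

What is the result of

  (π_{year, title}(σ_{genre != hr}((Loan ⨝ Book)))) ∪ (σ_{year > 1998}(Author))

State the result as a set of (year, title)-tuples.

{(2006, Echo), (2017, Vega), (2018, Delta), (2018, Nova)}

Joining Loan and Book on year yields {(2018, 23, cs, 40, Nova, Xia), (2018, 36, hr, 18, Nova, Xia), (2018, 37, mkt, 21, Nova, Xia)}.
σ[genre != hr]: keep tuples satisfying genre != hr → {(2018, 23, cs, 40, Nova, Xia), (2018, 37, mkt, 21, Nova, Xia)}
Projecting to year, title (1 duplicate(s) eliminated): {(2018, Nova)}
σ[year > 1998]: keep tuples satisfying year > 1998 → {(2006, Echo), (2017, Vega), (2018, Delta)}
Union: {(2018, Nova)} with {(2006, Echo), (2017, Vega), (2018, Delta)} → {(2006, Echo), (2017, Vega), (2018, Delta), (2018, Nova)}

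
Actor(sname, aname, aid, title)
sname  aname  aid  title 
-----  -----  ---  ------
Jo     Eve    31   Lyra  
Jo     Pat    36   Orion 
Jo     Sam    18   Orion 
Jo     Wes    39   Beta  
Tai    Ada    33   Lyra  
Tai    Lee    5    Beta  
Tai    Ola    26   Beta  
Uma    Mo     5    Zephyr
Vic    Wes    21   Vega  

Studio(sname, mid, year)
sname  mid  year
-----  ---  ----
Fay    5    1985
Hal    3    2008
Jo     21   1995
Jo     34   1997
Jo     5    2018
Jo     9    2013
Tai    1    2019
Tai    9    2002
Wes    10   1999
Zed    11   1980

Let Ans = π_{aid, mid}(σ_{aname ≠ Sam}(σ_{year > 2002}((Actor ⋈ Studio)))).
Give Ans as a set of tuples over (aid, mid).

{(26, 1), (31, 5), (31, 9), (33, 1), (36, 5), (36, 9), (39, 5), (39, 9), (5, 1)}

Natural join on sname: {(Jo, Eve, 31, Lyra, 21, 1995), (Jo, Eve, 31, Lyra, 34, 1997), (Jo, Eve, 31, Lyra, 5, 2018), (Jo, Eve, 31, Lyra, 9, 2013), (Jo, Pat, 36, Orion, 21, 1995), (Jo, Pat, 36, Orion, 34, 1997), (Jo, Pat, 36, Orion, 5, 2018), (Jo, Pat, 36, Orion, 9, 2013), (Jo, Sam, 18, Orion, 21, 1995), (Jo, Sam, 18, Orion, 34, 1997), (Jo, Sam, 18, Orion, 5, 2018), (Jo, Sam, 18, Orion, 9, 2013), (Jo, Wes, 39, Beta, 21, 1995), (Jo, Wes, 39, Beta, 34, 1997), (Jo, Wes, 39, Beta, 5, 2018), (Jo, Wes, 39, Beta, 9, 2013), (Tai, Ada, 33, Lyra, 1, 2019), (Tai, Ada, 33, Lyra, 9, 2002), (Tai, Lee, 5, Beta, 1, 2019), (Tai, Lee, 5, Beta, 9, 2002), (Tai, Ola, 26, Beta, 1, 2019), (Tai, Ola, 26, Beta, 9, 2002)}
Filtering on year > 2002 leaves {(Jo, Eve, 31, Lyra, 5, 2018), (Jo, Eve, 31, Lyra, 9, 2013), (Jo, Pat, 36, Orion, 5, 2018), (Jo, Pat, 36, Orion, 9, 2013), (Jo, Sam, 18, Orion, 5, 2018), (Jo, Sam, 18, Orion, 9, 2013), (Jo, Wes, 39, Beta, 5, 2018), (Jo, Wes, 39, Beta, 9, 2013), (Tai, Ada, 33, Lyra, 1, 2019), (Tai, Lee, 5, Beta, 1, 2019), (Tai, Ola, 26, Beta, 1, 2019)}.
Filtering on aname ≠ Sam leaves {(Jo, Eve, 31, Lyra, 5, 2018), (Jo, Eve, 31, Lyra, 9, 2013), (Jo, Pat, 36, Orion, 5, 2018), (Jo, Pat, 36, Orion, 9, 2013), (Jo, Wes, 39, Beta, 5, 2018), (Jo, Wes, 39, Beta, 9, 2013), (Tai, Ada, 33, Lyra, 1, 2019), (Tai, Lee, 5, Beta, 1, 2019), (Tai, Ola, 26, Beta, 1, 2019)}.
Keep only column(s) aid, mid: {(26, 1), (31, 5), (31, 9), (33, 1), (36, 5), (36, 9), (39, 5), (39, 9), (5, 1)}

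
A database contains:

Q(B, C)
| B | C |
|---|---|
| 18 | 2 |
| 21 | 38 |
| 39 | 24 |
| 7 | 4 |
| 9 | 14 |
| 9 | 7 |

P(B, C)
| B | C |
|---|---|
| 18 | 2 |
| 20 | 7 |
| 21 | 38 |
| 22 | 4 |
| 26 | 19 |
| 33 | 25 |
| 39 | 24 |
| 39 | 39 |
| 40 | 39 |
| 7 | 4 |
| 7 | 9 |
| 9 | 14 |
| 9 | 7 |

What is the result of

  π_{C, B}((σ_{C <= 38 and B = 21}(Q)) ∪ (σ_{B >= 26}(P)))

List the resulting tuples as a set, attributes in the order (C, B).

{(19, 26), (24, 39), (25, 33), (38, 21), (39, 39), (39, 40)}

Filtering on C <= 38 and B = 21 leaves {(21, 38)}.
Filtering on B >= 26 leaves {(26, 19), (33, 25), (39, 24), (39, 39), (40, 39)}.
Taking the union: {(21, 38), (26, 19), (33, 25), (39, 24), (39, 39), (40, 39)}
π_{C, B} gives {(19, 26), (24, 39), (25, 33), (38, 21), (39, 39), (39, 40)}.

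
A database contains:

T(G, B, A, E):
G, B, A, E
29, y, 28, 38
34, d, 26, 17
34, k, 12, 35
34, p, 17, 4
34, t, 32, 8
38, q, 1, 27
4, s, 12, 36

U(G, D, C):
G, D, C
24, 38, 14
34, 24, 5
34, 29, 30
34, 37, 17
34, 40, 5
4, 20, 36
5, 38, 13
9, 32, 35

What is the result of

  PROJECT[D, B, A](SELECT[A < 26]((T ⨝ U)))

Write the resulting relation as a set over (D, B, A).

{(20, s, 12), (24, k, 12), (24, p, 17), (29, k, 12), (29, p, 17), (37, k, 12), (37, p, 17), (40, k, 12), (40, p, 17)}

Joining T and U on G yields {(34, d, 26, 17, 24, 5), (34, d, 26, 17, 29, 30), (34, d, 26, 17, 37, 17), (34, d, 26, 17, 40, 5), (34, k, 12, 35, 24, 5), (34, k, 12, 35, 29, 30), (34, k, 12, 35, 37, 17), (34, k, 12, 35, 40, 5), (34, p, 17, 4, 24, 5), (34, p, 17, 4, 29, 30), (34, p, 17, 4, 37, 17), (34, p, 17, 4, 40, 5), (34, t, 32, 8, 24, 5), (34, t, 32, 8, 29, 30), (34, t, 32, 8, 37, 17), (34, t, 32, 8, 40, 5), (4, s, 12, 36, 20, 36)}.
Apply σ_{A < 26}; surviving tuples: {(34, k, 12, 35, 24, 5), (34, k, 12, 35, 29, 30), (34, k, 12, 35, 37, 17), (34, k, 12, 35, 40, 5), (34, p, 17, 4, 24, 5), (34, p, 17, 4, 29, 30), (34, p, 17, 4, 37, 17), (34, p, 17, 4, 40, 5), (4, s, 12, 36, 20, 36)}
π[D, B, A]: project onto (D, B, A) → {(20, s, 12), (24, k, 12), (24, p, 17), (29, k, 12), (29, p, 17), (37, k, 12), (37, p, 17), (40, k, 12), (40, p, 17)}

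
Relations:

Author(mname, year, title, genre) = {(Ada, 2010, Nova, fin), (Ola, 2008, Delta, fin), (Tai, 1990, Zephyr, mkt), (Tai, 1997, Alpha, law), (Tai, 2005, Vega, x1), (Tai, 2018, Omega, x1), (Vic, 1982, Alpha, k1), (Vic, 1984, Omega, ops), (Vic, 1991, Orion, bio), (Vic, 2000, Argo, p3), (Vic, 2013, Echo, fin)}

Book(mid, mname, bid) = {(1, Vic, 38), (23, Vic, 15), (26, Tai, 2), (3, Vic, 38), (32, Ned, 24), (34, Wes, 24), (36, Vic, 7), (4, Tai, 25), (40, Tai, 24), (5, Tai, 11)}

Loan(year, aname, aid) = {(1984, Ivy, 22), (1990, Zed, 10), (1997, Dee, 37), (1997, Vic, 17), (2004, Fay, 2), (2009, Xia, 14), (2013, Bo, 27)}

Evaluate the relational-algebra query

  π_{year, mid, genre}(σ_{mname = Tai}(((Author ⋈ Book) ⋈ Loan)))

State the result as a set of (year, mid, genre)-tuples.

Author ⋈ Book (natural join on mname): {(Tai, 1990, Zephyr, mkt, 26, 2), (Tai, 1990, Zephyr, mkt, 4, 25), (Tai, 1990, Zephyr, mkt, 40, 24), (Tai, 1990, Zephyr, mkt, 5, 11), (Tai, 1997, Alpha, law, 26, 2), (Tai, 1997, Alpha, law, 4, 25), (Tai, 1997, Alpha, law, 40, 24), (Tai, 1997, Alpha, law, 5, 11), (Tai, 2005, Vega, x1, 26, 2), (Tai, 2005, Vega, x1, 4, 25), (Tai, 2005, Vega, x1, 40, 24), (Tai, 2005, Vega, x1, 5, 11), (Tai, 2018, Omega, x1, 26, 2), (Tai, 2018, Omega, x1, 4, 25), (Tai, 2018, Omega, x1, 40, 24), (Tai, 2018, Omega, x1, 5, 11), (Vic, 1982, Alpha, k1, 1, 38), (Vic, 1982, Alpha, k1, 23, 15), (Vic, 1982, Alpha, k1, 3, 38), (Vic, 1982, Alpha, k1, 36, 7), (Vic, 1984, Omega, ops, 1, 38), (Vic, 1984, Omega, ops, 23, 15), (Vic, 1984, Omega, ops, 3, 38), (Vic, 1984, Omega, ops, 36, 7), (Vic, 1991, Orion, bio, 1, 38), (Vic, 1991, Orion, bio, 23, 15), (Vic, 1991, Orion, bio, 3, 38), (Vic, 1991, Orion, bio, 36, 7), (Vic, 2000, Argo, p3, 1, 38), (Vic, 2000, Argo, p3, 23, 15), (Vic, 2000, Argo, p3, 3, 38), (Vic, 2000, Argo, p3, 36, 7), (Vic, 2013, Echo, fin, 1, 38), (Vic, 2013, Echo, fin, 23, 15), (Vic, 2013, Echo, fin, 3, 38), (Vic, 2013, Echo, fin, 36, 7)}
(Author ⋈ Book) ⋈ Loan (natural join on year): {(Tai, 1990, Zephyr, mkt, 26, 2, Zed, 10), (Tai, 1990, Zephyr, mkt, 4, 25, Zed, 10), (Tai, 1990, Zephyr, mkt, 40, 24, Zed, 10), (Tai, 1990, Zephyr, mkt, 5, 11, Zed, 10), (Tai, 1997, Alpha, law, 26, 2, Dee, 37), (Tai, 1997, Alpha, law, 26, 2, Vic, 17), (Tai, 1997, Alpha, law, 4, 25, Dee, 37), (Tai, 1997, Alpha, law, 4, 25, Vic, 17), (Tai, 1997, Alpha, law, 40, 24, Dee, 37), (Tai, 1997, Alpha, law, 40, 24, Vic, 17), (Tai, 1997, Alpha, law, 5, 11, Dee, 37), (Tai, 1997, Alpha, law, 5, 11, Vic, 17), (Vic, 1984, Omega, ops, 1, 38, Ivy, 22), (Vic, 1984, Omega, ops, 23, 15, Ivy, 22), (Vic, 1984, Omega, ops, 3, 38, Ivy, 22), (Vic, 1984, Omega, ops, 36, 7, Ivy, 22), (Vic, 2013, Echo, fin, 1, 38, Bo, 27), (Vic, 2013, Echo, fin, 23, 15, Bo, 27), (Vic, 2013, Echo, fin, 3, 38, Bo, 27), (Vic, 2013, Echo, fin, 36, 7, Bo, 27)}
σ[mname = Tai]: keep tuples satisfying mname = Tai → {(Tai, 1990, Zephyr, mkt, 26, 2, Zed, 10), (Tai, 1990, Zephyr, mkt, 4, 25, Zed, 10), (Tai, 1990, Zephyr, mkt, 40, 24, Zed, 10), (Tai, 1990, Zephyr, mkt, 5, 11, Zed, 10), (Tai, 1997, Alpha, law, 26, 2, Dee, 37), (Tai, 1997, Alpha, law, 26, 2, Vic, 17), (Tai, 1997, Alpha, law, 4, 25, Dee, 37), (Tai, 1997, Alpha, law, 4, 25, Vic, 17), (Tai, 1997, Alpha, law, 40, 24, Dee, 37), (Tai, 1997, Alpha, law, 40, 24, Vic, 17), (Tai, 1997, Alpha, law, 5, 11, Dee, 37), (Tai, 1997, Alpha, law, 5, 11, Vic, 17)}
Keep only column(s) year, mid, genre (4 duplicate(s) eliminated): {(1990, 26, mkt), (1990, 4, mkt), (1990, 40, mkt), (1990, 5, mkt), (1997, 26, law), (1997, 4, law), (1997, 40, law), (1997, 5, law)}

{(1990, 26, mkt), (1990, 4, mkt), (1990, 40, mkt), (1990, 5, mkt), (1997, 26, law), (1997, 4, law), (1997, 40, law), (1997, 5, law)}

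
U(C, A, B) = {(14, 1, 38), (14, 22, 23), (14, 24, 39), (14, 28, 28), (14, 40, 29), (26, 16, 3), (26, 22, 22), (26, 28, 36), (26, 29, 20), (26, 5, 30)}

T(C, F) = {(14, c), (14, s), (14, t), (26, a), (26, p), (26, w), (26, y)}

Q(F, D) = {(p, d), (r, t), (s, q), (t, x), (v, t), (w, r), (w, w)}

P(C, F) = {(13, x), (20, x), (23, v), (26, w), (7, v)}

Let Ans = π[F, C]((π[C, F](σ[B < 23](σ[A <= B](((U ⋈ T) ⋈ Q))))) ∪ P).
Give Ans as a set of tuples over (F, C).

{(p, 26), (v, 23), (v, 7), (w, 26), (x, 13), (x, 20)}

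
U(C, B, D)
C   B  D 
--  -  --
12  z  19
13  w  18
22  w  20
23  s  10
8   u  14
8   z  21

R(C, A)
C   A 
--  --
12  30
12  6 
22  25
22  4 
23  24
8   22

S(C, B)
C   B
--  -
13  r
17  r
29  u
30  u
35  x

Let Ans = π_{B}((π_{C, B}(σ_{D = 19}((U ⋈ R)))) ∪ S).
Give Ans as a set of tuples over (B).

{r, u, x, z}

Natural join on C: {(12, z, 19, 30), (12, z, 19, 6), (22, w, 20, 25), (22, w, 20, 4), (23, s, 10, 24), (8, u, 14, 22), (8, z, 21, 22)}
Apply σ_{D = 19}; surviving tuples: {(12, z, 19, 30), (12, z, 19, 6)}
Keep only column(s) C, B (1 duplicate(s) eliminated): {(12, z)}
Taking the union: {(12, z), (13, r), (17, r), (29, u), (30, u), (35, x)}
Keep only column(s) B (2 duplicate(s) eliminated): {r, u, x, z}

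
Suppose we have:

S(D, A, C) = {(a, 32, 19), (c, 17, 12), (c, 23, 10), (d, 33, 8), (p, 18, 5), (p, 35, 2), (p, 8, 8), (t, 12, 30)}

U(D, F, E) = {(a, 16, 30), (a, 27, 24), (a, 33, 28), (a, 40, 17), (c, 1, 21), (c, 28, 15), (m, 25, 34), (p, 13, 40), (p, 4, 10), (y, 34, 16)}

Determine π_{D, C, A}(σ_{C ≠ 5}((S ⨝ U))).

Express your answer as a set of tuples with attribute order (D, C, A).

S ⋈ U (natural join on D): {(a, 32, 19, 16, 30), (a, 32, 19, 27, 24), (a, 32, 19, 33, 28), (a, 32, 19, 40, 17), (c, 17, 12, 1, 21), (c, 17, 12, 28, 15), (c, 23, 10, 1, 21), (c, 23, 10, 28, 15), (p, 18, 5, 13, 40), (p, 18, 5, 4, 10), (p, 35, 2, 13, 40), (p, 35, 2, 4, 10), (p, 8, 8, 13, 40), (p, 8, 8, 4, 10)}
σ[C ≠ 5]: keep tuples satisfying C ≠ 5 → {(a, 32, 19, 16, 30), (a, 32, 19, 27, 24), (a, 32, 19, 33, 28), (a, 32, 19, 40, 17), (c, 17, 12, 1, 21), (c, 17, 12, 28, 15), (c, 23, 10, 1, 21), (c, 23, 10, 28, 15), (p, 35, 2, 13, 40), (p, 35, 2, 4, 10), (p, 8, 8, 13, 40), (p, 8, 8, 4, 10)}
Projecting to D, C, A (7 duplicate(s) eliminated): {(a, 19, 32), (c, 10, 23), (c, 12, 17), (p, 2, 35), (p, 8, 8)}

{(a, 19, 32), (c, 10, 23), (c, 12, 17), (p, 2, 35), (p, 8, 8)}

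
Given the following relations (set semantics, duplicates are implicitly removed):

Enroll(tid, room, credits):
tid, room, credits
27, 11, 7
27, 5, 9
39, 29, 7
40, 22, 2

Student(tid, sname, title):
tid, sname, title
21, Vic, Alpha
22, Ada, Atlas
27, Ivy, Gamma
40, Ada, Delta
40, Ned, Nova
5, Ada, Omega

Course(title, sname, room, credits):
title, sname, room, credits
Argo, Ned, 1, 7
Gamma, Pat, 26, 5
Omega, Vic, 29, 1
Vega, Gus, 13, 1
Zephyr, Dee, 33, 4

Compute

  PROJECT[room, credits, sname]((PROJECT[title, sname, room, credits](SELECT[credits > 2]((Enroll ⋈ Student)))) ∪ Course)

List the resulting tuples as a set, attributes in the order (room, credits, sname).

Joining Enroll and Student on tid yields {(27, 11, 7, Ivy, Gamma), (27, 5, 9, Ivy, Gamma), (40, 22, 2, Ada, Delta), (40, 22, 2, Ned, Nova)}.
Apply σ_{credits > 2}; surviving tuples: {(27, 11, 7, Ivy, Gamma), (27, 5, 9, Ivy, Gamma)}
π[title, sname, room, credits]: project onto (title, sname, room, credits) → {(Gamma, Ivy, 11, 7), (Gamma, Ivy, 5, 9)}
Union: {(Gamma, Ivy, 11, 7), (Gamma, Ivy, 5, 9)} with {(Argo, Ned, 1, 7), (Gamma, Pat, 26, 5), (Omega, Vic, 29, 1), (Vega, Gus, 13, 1), (Zephyr, Dee, 33, 4)} → {(Argo, Ned, 1, 7), (Gamma, Ivy, 11, 7), (Gamma, Ivy, 5, 9), (Gamma, Pat, 26, 5), (Omega, Vic, 29, 1), (Vega, Gus, 13, 1), (Zephyr, Dee, 33, 4)}
π[room, credits, sname]: project onto (room, credits, sname) → {(1, 7, Ned), (11, 7, Ivy), (13, 1, Gus), (26, 5, Pat), (29, 1, Vic), (33, 4, Dee), (5, 9, Ivy)}

{(1, 7, Ned), (11, 7, Ivy), (13, 1, Gus), (26, 5, Pat), (29, 1, Vic), (33, 4, Dee), (5, 9, Ivy)}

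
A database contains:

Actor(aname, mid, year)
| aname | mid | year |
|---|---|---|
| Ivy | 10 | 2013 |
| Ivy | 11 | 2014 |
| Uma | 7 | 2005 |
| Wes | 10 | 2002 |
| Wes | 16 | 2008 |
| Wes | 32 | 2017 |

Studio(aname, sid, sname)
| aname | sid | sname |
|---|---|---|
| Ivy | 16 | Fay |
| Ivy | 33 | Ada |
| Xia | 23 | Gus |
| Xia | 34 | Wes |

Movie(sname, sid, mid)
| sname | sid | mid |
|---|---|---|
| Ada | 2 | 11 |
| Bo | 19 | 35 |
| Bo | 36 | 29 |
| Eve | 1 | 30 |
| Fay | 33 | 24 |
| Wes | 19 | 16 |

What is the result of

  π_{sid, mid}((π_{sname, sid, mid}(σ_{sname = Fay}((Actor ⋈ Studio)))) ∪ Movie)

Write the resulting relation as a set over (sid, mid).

{(1, 30), (16, 10), (16, 11), (19, 16), (19, 35), (2, 11), (33, 24), (36, 29)}

Actor ⋈ Studio (natural join on aname): {(Ivy, 10, 2013, 16, Fay), (Ivy, 10, 2013, 33, Ada), (Ivy, 11, 2014, 16, Fay), (Ivy, 11, 2014, 33, Ada)}
Selection sname = Fay: {(Ivy, 10, 2013, 16, Fay), (Ivy, 11, 2014, 16, Fay)}
π[sname, sid, mid]: project onto (sname, sid, mid) → {(Fay, 16, 10), (Fay, 16, 11)}
Union: {(Fay, 16, 10), (Fay, 16, 11)} with {(Ada, 2, 11), (Bo, 19, 35), (Bo, 36, 29), (Eve, 1, 30), (Fay, 33, 24), (Wes, 19, 16)} → {(Ada, 2, 11), (Bo, 19, 35), (Bo, 36, 29), (Eve, 1, 30), (Fay, 16, 10), (Fay, 16, 11), (Fay, 33, 24), (Wes, 19, 16)}
π[sid, mid]: project onto (sid, mid) → {(1, 30), (16, 10), (16, 11), (19, 16), (19, 35), (2, 11), (33, 24), (36, 29)}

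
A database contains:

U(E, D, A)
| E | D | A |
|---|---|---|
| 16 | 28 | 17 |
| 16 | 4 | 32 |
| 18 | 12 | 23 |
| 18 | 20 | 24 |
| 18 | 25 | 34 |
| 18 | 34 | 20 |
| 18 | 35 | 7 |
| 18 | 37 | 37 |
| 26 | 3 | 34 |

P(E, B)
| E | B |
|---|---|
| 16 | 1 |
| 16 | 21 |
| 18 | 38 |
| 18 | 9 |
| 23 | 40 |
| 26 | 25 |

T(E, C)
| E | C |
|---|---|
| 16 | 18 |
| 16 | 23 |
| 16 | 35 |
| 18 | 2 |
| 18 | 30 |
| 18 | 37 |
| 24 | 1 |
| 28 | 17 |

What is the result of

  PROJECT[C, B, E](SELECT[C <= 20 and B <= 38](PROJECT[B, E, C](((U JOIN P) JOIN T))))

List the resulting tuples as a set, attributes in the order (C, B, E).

U ⋈ P (natural join on E): {(16, 28, 17, 1), (16, 28, 17, 21), (16, 4, 32, 1), (16, 4, 32, 21), (18, 12, 23, 38), (18, 12, 23, 9), (18, 20, 24, 38), (18, 20, 24, 9), (18, 25, 34, 38), (18, 25, 34, 9), (18, 34, 20, 38), (18, 34, 20, 9), (18, 35, 7, 38), (18, 35, 7, 9), (18, 37, 37, 38), (18, 37, 37, 9), (26, 3, 34, 25)}
(U JOIN P) ⋈ T (natural join on E): {(16, 28, 17, 1, 18), (16, 28, 17, 1, 23), (16, 28, 17, 1, 35), (16, 28, 17, 21, 18), (16, 28, 17, 21, 23), (16, 28, 17, 21, 35), (16, 4, 32, 1, 18), (16, 4, 32, 1, 23), (16, 4, 32, 1, 35), (16, 4, 32, 21, 18), (16, 4, 32, 21, 23), (16, 4, 32, 21, 35), (18, 12, 23, 38, 2), (18, 12, 23, 38, 30), (18, 12, 23, 38, 37), (18, 12, 23, 9, 2), (18, 12, 23, 9, 30), (18, 12, 23, 9, 37), (18, 20, 24, 38, 2), (18, 20, 24, 38, 30), (18, 20, 24, 38, 37), (18, 20, 24, 9, 2), (18, 20, 24, 9, 30), (18, 20, 24, 9, 37), (18, 25, 34, 38, 2), (18, 25, 34, 38, 30), (18, 25, 34, 38, 37), (18, 25, 34, 9, 2), (18, 25, 34, 9, 30), (18, 25, 34, 9, 37), (18, 34, 20, 38, 2), (18, 34, 20, 38, 30), (18, 34, 20, 38, 37), (18, 34, 20, 9, 2), (18, 34, 20, 9, 30), (18, 34, 20, 9, 37), (18, 35, 7, 38, 2), (18, 35, 7, 38, 30), (18, 35, 7, 38, 37), (18, 35, 7, 9, 2), (18, 35, 7, 9, 30), (18, 35, 7, 9, 37), (18, 37, 37, 38, 2), (18, 37, 37, 38, 30), (18, 37, 37, 38, 37), (18, 37, 37, 9, 2), (18, 37, 37, 9, 30), (18, 37, 37, 9, 37)}
π_{B, E, C} gives {(1, 16, 18), (1, 16, 23), (1, 16, 35), (21, 16, 18), (21, 16, 23), (21, 16, 35), (38, 18, 2), (38, 18, 30), (38, 18, 37), (9, 18, 2), (9, 18, 30), (9, 18, 37)} (36 duplicate(s) eliminated).
Selection C <= 20 and B <= 38: {(1, 16, 18), (21, 16, 18), (38, 18, 2), (9, 18, 2)}
π_{C, B, E} gives {(18, 1, 16), (18, 21, 16), (2, 38, 18), (2, 9, 18)}.

{(18, 1, 16), (18, 21, 16), (2, 38, 18), (2, 9, 18)}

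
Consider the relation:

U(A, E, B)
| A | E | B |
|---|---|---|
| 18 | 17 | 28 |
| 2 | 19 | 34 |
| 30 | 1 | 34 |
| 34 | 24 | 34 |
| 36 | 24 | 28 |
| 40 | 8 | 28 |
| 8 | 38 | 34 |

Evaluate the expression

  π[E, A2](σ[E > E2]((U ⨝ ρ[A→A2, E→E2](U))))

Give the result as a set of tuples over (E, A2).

ρ[A→A2, E→E2]: schema becomes (A2, E2, B); tuples unchanged.
Joining U and ρ[A→A2, E→E2](U) on B yields {(18, 17, 28, 18, 17), (18, 17, 28, 36, 24), (18, 17, 28, 40, 8), (2, 19, 34, 2, 19), (2, 19, 34, 30, 1), (2, 19, 34, 34, 24), (2, 19, 34, 8, 38), (30, 1, 34, 2, 19), (30, 1, 34, 30, 1), (30, 1, 34, 34, 24), (30, 1, 34, 8, 38), (34, 24, 34, 2, 19), (34, 24, 34, 30, 1), (34, 24, 34, 34, 24), (34, 24, 34, 8, 38), (36, 24, 28, 18, 17), (36, 24, 28, 36, 24), (36, 24, 28, 40, 8), (40, 8, 28, 18, 17), (40, 8, 28, 36, 24), (40, 8, 28, 40, 8), (8, 38, 34, 2, 19), (8, 38, 34, 30, 1), (8, 38, 34, 34, 24), (8, 38, 34, 8, 38)}.
Filtering on E > E2 leaves {(18, 17, 28, 40, 8), (2, 19, 34, 30, 1), (34, 24, 34, 2, 19), (34, 24, 34, 30, 1), (36, 24, 28, 18, 17), (36, 24, 28, 40, 8), (8, 38, 34, 2, 19), (8, 38, 34, 30, 1), (8, 38, 34, 34, 24)}.
π[E, A2]: project onto (E, A2) → {(17, 40), (19, 30), (24, 18), (24, 2), (24, 30), (24, 40), (38, 2), (38, 30), (38, 34)}

{(17, 40), (19, 30), (24, 18), (24, 2), (24, 30), (24, 40), (38, 2), (38, 30), (38, 34)}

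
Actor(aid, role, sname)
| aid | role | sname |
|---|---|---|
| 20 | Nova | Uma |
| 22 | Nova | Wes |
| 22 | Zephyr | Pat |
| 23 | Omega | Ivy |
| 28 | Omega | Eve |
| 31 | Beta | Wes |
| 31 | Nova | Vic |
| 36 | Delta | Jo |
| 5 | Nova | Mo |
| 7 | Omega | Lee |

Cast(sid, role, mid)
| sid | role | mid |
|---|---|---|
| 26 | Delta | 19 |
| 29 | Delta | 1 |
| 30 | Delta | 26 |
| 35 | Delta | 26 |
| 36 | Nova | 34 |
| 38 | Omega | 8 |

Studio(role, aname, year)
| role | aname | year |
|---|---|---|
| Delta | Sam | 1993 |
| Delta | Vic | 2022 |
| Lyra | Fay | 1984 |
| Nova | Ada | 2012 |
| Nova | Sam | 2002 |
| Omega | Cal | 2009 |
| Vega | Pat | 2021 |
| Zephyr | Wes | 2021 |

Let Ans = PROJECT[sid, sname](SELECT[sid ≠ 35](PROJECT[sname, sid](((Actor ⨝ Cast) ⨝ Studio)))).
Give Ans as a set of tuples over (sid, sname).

Actor ⋈ Cast (natural join on role): {(20, Nova, Uma, 36, 34), (22, Nova, Wes, 36, 34), (23, Omega, Ivy, 38, 8), (28, Omega, Eve, 38, 8), (31, Nova, Vic, 36, 34), (36, Delta, Jo, 26, 19), (36, Delta, Jo, 29, 1), (36, Delta, Jo, 30, 26), (36, Delta, Jo, 35, 26), (5, Nova, Mo, 36, 34), (7, Omega, Lee, 38, 8)}
(Actor ⨝ Cast) ⋈ Studio (natural join on role): {(20, Nova, Uma, 36, 34, Ada, 2012), (20, Nova, Uma, 36, 34, Sam, 2002), (22, Nova, Wes, 36, 34, Ada, 2012), (22, Nova, Wes, 36, 34, Sam, 2002), (23, Omega, Ivy, 38, 8, Cal, 2009), (28, Omega, Eve, 38, 8, Cal, 2009), (31, Nova, Vic, 36, 34, Ada, 2012), (31, Nova, Vic, 36, 34, Sam, 2002), (36, Delta, Jo, 26, 19, Sam, 1993), (36, Delta, Jo, 26, 19, Vic, 2022), (36, Delta, Jo, 29, 1, Sam, 1993), (36, Delta, Jo, 29, 1, Vic, 2022), (36, Delta, Jo, 30, 26, Sam, 1993), (36, Delta, Jo, 30, 26, Vic, 2022), (36, Delta, Jo, 35, 26, Sam, 1993), (36, Delta, Jo, 35, 26, Vic, 2022), (5, Nova, Mo, 36, 34, Ada, 2012), (5, Nova, Mo, 36, 34, Sam, 2002), (7, Omega, Lee, 38, 8, Cal, 2009)}
π[sname, sid]: project onto (sname, sid) (8 duplicate(s) eliminated) → {(Eve, 38), (Ivy, 38), (Jo, 26), (Jo, 29), (Jo, 30), (Jo, 35), (Lee, 38), (Mo, 36), (Uma, 36), (Vic, 36), (Wes, 36)}
Apply σ_{sid ≠ 35}; surviving tuples: {(Eve, 38), (Ivy, 38), (Jo, 26), (Jo, 29), (Jo, 30), (Lee, 38), (Mo, 36), (Uma, 36), (Vic, 36), (Wes, 36)}
π[sid, sname]: project onto (sid, sname) → {(26, Jo), (29, Jo), (30, Jo), (36, Mo), (36, Uma), (36, Vic), (36, Wes), (38, Eve), (38, Ivy), (38, Lee)}

{(26, Jo), (29, Jo), (30, Jo), (36, Mo), (36, Uma), (36, Vic), (36, Wes), (38, Eve), (38, Ivy), (38, Lee)}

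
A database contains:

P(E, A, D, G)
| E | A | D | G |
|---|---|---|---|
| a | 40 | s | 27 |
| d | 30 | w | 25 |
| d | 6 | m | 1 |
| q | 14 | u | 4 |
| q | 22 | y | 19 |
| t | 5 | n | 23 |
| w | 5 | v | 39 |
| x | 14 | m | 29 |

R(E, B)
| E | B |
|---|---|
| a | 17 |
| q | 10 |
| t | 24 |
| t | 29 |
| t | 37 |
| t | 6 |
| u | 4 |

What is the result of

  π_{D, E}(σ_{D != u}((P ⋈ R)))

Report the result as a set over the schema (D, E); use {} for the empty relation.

P ⋈ R (natural join on E): {(a, 40, s, 27, 17), (q, 14, u, 4, 10), (q, 22, y, 19, 10), (t, 5, n, 23, 24), (t, 5, n, 23, 29), (t, 5, n, 23, 37), (t, 5, n, 23, 6)}
σ[D != u]: keep tuples satisfying D != u → {(a, 40, s, 27, 17), (q, 22, y, 19, 10), (t, 5, n, 23, 24), (t, 5, n, 23, 29), (t, 5, n, 23, 37), (t, 5, n, 23, 6)}
Keep only column(s) D, E (3 duplicate(s) eliminated): {(n, t), (s, a), (y, q)}

{(n, t), (s, a), (y, q)}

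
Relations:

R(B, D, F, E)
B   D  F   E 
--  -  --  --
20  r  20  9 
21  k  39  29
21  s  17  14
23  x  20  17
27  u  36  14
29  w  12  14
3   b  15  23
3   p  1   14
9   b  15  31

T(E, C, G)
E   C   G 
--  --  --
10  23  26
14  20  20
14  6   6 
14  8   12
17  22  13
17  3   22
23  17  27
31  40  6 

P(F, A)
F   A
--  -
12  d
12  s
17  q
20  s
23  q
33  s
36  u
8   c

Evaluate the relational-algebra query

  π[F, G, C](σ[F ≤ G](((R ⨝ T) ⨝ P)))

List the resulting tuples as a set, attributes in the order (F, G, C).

{(12, 12, 8), (12, 20, 20), (17, 20, 20), (20, 22, 3)}

R ⋈ T (natural join on E): {(21, s, 17, 14, 20, 20), (21, s, 17, 14, 6, 6), (21, s, 17, 14, 8, 12), (23, x, 20, 17, 22, 13), (23, x, 20, 17, 3, 22), (27, u, 36, 14, 20, 20), (27, u, 36, 14, 6, 6), (27, u, 36, 14, 8, 12), (29, w, 12, 14, 20, 20), (29, w, 12, 14, 6, 6), (29, w, 12, 14, 8, 12), (3, b, 15, 23, 17, 27), (3, p, 1, 14, 20, 20), (3, p, 1, 14, 6, 6), (3, p, 1, 14, 8, 12), (9, b, 15, 31, 40, 6)}
(R ⨝ T) ⋈ P (natural join on F): {(21, s, 17, 14, 20, 20, q), (21, s, 17, 14, 6, 6, q), (21, s, 17, 14, 8, 12, q), (23, x, 20, 17, 22, 13, s), (23, x, 20, 17, 3, 22, s), (27, u, 36, 14, 20, 20, u), (27, u, 36, 14, 6, 6, u), (27, u, 36, 14, 8, 12, u), (29, w, 12, 14, 20, 20, d), (29, w, 12, 14, 20, 20, s), (29, w, 12, 14, 6, 6, d), (29, w, 12, 14, 6, 6, s), (29, w, 12, 14, 8, 12, d), (29, w, 12, 14, 8, 12, s)}
Selection F ≤ G: {(21, s, 17, 14, 20, 20, q), (23, x, 20, 17, 3, 22, s), (29, w, 12, 14, 20, 20, d), (29, w, 12, 14, 20, 20, s), (29, w, 12, 14, 8, 12, d), (29, w, 12, 14, 8, 12, s)}
π_{F, G, C} gives {(12, 12, 8), (12, 20, 20), (17, 20, 20), (20, 22, 3)} (2 duplicate(s) eliminated).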